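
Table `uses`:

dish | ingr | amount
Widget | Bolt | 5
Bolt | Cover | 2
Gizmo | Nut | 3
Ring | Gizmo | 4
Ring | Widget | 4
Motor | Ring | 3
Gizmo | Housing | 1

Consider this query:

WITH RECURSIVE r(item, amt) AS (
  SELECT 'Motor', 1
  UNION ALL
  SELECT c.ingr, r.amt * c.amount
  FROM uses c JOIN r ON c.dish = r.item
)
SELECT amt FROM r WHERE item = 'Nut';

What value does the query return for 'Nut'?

36

Base: (Motor, amt=1).
Iteration 1: components of {Motor} -> Ring = 1*3 = 3.
Iteration 2: components of {Ring} -> Gizmo = 3*4 = 12, Widget = 3*4 = 12.
Iteration 3: components of {Gizmo,Widget} -> Bolt = 12*5 = 60, Housing = 12*1 = 12, Nut = 12*3 = 36.
Iteration 4: components of {Bolt,Housing,Nut} -> Cover = 60*2 = 120.
Iteration 5: no further components; recursion stops.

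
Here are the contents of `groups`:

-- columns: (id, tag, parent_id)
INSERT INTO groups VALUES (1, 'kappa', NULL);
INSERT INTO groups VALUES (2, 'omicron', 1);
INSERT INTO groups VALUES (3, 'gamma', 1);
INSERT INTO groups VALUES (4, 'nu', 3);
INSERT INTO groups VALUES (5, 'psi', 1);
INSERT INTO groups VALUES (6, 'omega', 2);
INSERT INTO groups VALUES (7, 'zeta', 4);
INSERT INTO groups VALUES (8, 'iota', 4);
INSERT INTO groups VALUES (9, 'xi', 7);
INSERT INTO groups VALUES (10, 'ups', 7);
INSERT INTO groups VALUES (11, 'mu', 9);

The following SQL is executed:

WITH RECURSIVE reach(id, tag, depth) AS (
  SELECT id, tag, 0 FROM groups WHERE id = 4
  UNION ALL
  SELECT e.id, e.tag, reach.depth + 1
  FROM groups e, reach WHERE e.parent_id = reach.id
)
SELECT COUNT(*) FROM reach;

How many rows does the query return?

6

Base: id=4 (nu) at depth 0.
Iteration 1: rows with parent_id in {4} -> zeta (id 7, depth 1), iota (id 8, depth 1).
Iteration 2: rows with parent_id in {7,8} -> xi (id 9, depth 2), ups (id 10, depth 2).
Iteration 3: rows with parent_id in {9,10} -> mu (id 11, depth 3).
Iteration 4: no rows with parent_id in {11}; recursion stops.
Total rows emitted: 6.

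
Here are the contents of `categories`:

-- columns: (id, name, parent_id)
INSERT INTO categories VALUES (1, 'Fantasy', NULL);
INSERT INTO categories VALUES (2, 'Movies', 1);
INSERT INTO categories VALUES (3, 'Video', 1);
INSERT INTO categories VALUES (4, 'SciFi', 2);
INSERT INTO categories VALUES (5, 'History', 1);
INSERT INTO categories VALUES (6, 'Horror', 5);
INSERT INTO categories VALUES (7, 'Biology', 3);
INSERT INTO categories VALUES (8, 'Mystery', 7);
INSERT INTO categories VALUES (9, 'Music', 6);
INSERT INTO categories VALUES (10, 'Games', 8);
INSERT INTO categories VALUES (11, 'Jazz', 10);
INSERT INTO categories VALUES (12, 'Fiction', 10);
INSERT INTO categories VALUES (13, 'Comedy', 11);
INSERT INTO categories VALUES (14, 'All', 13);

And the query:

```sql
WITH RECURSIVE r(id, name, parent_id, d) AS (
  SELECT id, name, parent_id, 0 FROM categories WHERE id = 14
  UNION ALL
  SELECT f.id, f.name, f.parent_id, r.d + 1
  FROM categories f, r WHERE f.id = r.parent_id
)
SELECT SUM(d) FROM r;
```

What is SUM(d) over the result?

Base: id=14 (All), parent_id=13, d 0.
Iteration 1: join on id=13 -> Comedy (id 13, parent_id=11, d 1).
Iteration 2: join on id=11 -> Jazz (id 11, parent_id=10, d 2).
Iteration 3: join on id=10 -> Games (id 10, parent_id=8, d 3).
Iteration 4: join on id=8 -> Mystery (id 8, parent_id=7, d 4).
Iteration 5: join on id=7 -> Biology (id 7, parent_id=3, d 5).
Iteration 6: join on id=3 -> Video (id 3, parent_id=1, d 6).
Iteration 7: join on id=1 -> Fantasy (id 1, parent_id=NULL, d 7).
Iteration 8: parent_id is NULL; no match; recursion stops.
SUM(d) = 0 + 1 + 2 + 3 + 4 + 5 + 6 + 7 = 28.

28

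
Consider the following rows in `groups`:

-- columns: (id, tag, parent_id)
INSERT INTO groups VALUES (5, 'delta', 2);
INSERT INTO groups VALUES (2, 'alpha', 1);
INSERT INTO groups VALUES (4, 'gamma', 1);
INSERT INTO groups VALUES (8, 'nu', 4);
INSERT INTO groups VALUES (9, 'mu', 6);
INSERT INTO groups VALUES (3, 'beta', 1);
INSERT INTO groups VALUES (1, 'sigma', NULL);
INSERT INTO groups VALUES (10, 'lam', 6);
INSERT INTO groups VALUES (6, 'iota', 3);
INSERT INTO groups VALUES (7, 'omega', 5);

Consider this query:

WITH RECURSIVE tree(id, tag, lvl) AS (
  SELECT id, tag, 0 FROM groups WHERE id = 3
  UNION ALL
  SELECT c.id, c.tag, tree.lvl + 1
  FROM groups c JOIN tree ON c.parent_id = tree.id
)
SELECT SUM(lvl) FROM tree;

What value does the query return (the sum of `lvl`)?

5

Base: id=3 (beta) at lvl 0.
Iteration 1: rows with parent_id in {3} -> iota (id 6, lvl 1).
Iteration 2: rows with parent_id in {6} -> mu (id 9, lvl 2), lam (id 10, lvl 2).
Iteration 3: no rows with parent_id in {9,10}; recursion stops.
SUM(lvl) = 0 + 1 + 2 + 2 = 5.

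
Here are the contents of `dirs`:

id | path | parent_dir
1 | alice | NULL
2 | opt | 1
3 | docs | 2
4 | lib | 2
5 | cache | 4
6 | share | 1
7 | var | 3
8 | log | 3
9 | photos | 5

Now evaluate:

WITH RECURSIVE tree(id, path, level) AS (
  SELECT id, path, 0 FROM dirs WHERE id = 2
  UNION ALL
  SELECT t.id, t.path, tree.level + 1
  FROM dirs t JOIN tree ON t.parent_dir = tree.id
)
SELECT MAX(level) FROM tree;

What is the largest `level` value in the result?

Base: id=2 (opt) at level 0.
Iteration 1: rows with parent_dir in {2} -> docs (id 3, level 1), lib (id 4, level 1).
Iteration 2: rows with parent_dir in {3,4} -> cache (id 5, level 2), var (id 7, level 2), log (id 8, level 2).
Iteration 3: rows with parent_dir in {5,7,8} -> photos (id 9, level 3).
Iteration 4: no rows with parent_dir in {9}; recursion stops.
level values: 0, 1, 1, 2, 2, 2, 3; the maximum is 3.

3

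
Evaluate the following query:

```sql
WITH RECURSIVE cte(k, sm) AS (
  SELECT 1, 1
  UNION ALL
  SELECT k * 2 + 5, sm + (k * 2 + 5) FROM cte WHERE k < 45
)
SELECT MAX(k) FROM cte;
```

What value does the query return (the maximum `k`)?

91

Base: k=1, sm=1.
Iteration 1: 1 < 45 holds -> k = 1 * 2 + 5 = 7, sm = 1 + 7 = 8.
Iteration 2: 7 < 45 holds -> k = 7 * 2 + 5 = 19, sm = 8 + 19 = 27.
Iteration 3: 19 < 45 holds -> k = 19 * 2 + 5 = 43, sm = 27 + 43 = 70.
Iteration 4: 43 < 45 holds -> k = 43 * 2 + 5 = 91, sm = 70 + 91 = 161.
Iteration 5: 91 < 45 fails; recursion stops.
k values: 1, 7, 19, 43, 91; the maximum is 91.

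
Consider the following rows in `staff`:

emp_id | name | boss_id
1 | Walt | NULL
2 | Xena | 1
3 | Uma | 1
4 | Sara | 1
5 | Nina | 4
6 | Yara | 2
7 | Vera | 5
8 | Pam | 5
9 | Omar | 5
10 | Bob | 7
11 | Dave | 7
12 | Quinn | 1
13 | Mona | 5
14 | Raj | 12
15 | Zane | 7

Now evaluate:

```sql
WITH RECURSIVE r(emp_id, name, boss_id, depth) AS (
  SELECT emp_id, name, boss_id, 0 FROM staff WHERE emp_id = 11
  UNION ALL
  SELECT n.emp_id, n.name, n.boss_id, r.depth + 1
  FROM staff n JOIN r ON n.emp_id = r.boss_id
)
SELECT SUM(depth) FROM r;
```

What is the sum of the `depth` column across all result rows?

10

Base: emp_id=11 (Dave), boss_id=7, depth 0.
Iteration 1: join on emp_id=7 -> Vera (id 7, boss_id=5, depth 1).
Iteration 2: join on emp_id=5 -> Nina (id 5, boss_id=4, depth 2).
Iteration 3: join on emp_id=4 -> Sara (id 4, boss_id=1, depth 3).
Iteration 4: join on emp_id=1 -> Walt (id 1, boss_id=NULL, depth 4).
Iteration 5: boss_id is NULL; no match; recursion stops.
SUM(depth) = 0 + 1 + 2 + 3 + 4 = 10.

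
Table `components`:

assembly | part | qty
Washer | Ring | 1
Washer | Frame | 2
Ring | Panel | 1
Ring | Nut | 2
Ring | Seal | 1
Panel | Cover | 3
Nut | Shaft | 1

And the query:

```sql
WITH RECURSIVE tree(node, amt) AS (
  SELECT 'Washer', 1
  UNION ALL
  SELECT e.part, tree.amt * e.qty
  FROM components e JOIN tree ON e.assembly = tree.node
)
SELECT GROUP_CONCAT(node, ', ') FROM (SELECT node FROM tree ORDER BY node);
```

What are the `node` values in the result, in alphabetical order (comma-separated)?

Base: (Washer, amt=1).
Iteration 1: components of {Washer} -> Frame = 1*2 = 2, Ring = 1*1 = 1.
Iteration 2: components of {Frame,Ring} -> Nut = 1*2 = 2, Panel = 1*1 = 1, Seal = 1*1 = 1.
Iteration 3: components of {Nut,Panel,Seal} -> Cover = 1*3 = 3, Shaft = 2*1 = 2.
Iteration 4: no further components; recursion stops.

Cover, Frame, Nut, Panel, Ring, Seal, Shaft, Washer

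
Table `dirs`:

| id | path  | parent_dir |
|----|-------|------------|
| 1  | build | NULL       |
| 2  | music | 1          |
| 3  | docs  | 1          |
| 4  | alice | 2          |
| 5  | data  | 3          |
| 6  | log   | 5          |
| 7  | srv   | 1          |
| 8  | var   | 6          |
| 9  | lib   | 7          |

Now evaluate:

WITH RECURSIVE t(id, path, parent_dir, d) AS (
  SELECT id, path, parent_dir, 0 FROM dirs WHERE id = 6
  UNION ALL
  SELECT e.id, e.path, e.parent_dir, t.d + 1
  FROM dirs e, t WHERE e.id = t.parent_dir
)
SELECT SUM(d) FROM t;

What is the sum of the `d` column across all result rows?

Base: id=6 (log), parent_dir=5, d 0.
Iteration 1: join on id=5 -> data (id 5, parent_dir=3, d 1).
Iteration 2: join on id=3 -> docs (id 3, parent_dir=1, d 2).
Iteration 3: join on id=1 -> build (id 1, parent_dir=NULL, d 3).
Iteration 4: parent_dir is NULL; no match; recursion stops.
SUM(d) = 0 + 1 + 2 + 3 = 6.

6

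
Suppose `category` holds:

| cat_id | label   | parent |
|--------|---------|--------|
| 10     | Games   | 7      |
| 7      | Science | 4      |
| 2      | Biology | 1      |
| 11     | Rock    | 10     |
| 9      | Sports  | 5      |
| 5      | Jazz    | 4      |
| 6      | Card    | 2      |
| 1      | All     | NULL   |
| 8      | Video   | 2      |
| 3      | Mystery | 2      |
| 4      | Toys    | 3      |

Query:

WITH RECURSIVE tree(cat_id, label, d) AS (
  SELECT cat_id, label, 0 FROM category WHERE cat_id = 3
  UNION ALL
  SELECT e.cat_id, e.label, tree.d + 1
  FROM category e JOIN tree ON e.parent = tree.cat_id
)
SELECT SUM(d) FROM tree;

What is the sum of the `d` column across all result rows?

15

Base: cat_id=3 (Mystery) at d 0.
Iteration 1: rows with parent in {3} -> Toys (id 4, d 1).
Iteration 2: rows with parent in {4} -> Jazz (id 5, d 2), Science (id 7, d 2).
Iteration 3: rows with parent in {5,7} -> Sports (id 9, d 3), Games (id 10, d 3).
Iteration 4: rows with parent in {9,10} -> Rock (id 11, d 4).
Iteration 5: no rows with parent in {11}; recursion stops.
SUM(d) = 0 + 1 + 2 + 2 + 3 + 3 + 4 = 15.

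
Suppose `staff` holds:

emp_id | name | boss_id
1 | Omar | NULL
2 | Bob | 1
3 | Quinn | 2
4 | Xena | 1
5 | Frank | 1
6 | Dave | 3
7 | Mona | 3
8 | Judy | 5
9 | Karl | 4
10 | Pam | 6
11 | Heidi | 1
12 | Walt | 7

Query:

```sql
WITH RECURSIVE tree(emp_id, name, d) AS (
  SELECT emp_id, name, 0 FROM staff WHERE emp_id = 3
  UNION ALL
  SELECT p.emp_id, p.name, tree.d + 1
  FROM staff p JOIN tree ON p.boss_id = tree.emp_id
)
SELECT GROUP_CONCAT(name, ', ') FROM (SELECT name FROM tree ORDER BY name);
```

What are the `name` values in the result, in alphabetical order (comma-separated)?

Base: emp_id=3 (Quinn) at d 0.
Iteration 1: rows with boss_id in {3} -> Dave (id 6, d 1), Mona (id 7, d 1).
Iteration 2: rows with boss_id in {6,7} -> Pam (id 10, d 2), Walt (id 12, d 2).
Iteration 3: no rows with boss_id in {10,12}; recursion stops.

Dave, Mona, Pam, Quinn, Walt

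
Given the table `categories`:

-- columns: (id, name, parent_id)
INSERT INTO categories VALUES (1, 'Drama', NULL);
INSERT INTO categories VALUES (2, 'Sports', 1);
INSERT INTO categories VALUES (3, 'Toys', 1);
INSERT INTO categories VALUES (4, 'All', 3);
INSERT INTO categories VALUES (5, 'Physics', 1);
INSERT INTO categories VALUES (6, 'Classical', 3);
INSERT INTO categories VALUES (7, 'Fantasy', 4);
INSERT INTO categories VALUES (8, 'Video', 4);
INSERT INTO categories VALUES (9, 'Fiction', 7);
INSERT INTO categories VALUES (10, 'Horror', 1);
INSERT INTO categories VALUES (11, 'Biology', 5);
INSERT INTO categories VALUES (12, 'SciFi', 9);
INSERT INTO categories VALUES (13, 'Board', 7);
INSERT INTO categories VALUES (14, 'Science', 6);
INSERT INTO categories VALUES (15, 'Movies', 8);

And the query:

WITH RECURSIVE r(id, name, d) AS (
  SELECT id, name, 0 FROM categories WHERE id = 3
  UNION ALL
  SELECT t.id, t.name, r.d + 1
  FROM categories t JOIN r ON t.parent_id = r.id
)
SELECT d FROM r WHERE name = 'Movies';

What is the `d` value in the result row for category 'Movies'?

3

Base: id=3 (Toys) at d 0.
Iteration 1: rows with parent_id in {3} -> All (id 4, d 1), Classical (id 6, d 1).
Iteration 2: rows with parent_id in {4,6} -> Fantasy (id 7, d 2), Video (id 8, d 2), Science (id 14, d 2).
Iteration 3: rows with parent_id in {7,8,14} -> Fiction (id 9, d 3), Board (id 13, d 3), Movies (id 15, d 3).
Iteration 4: rows with parent_id in {9,13,15} -> SciFi (id 12, d 4).
Iteration 5: no rows with parent_id in {12}; recursion stops.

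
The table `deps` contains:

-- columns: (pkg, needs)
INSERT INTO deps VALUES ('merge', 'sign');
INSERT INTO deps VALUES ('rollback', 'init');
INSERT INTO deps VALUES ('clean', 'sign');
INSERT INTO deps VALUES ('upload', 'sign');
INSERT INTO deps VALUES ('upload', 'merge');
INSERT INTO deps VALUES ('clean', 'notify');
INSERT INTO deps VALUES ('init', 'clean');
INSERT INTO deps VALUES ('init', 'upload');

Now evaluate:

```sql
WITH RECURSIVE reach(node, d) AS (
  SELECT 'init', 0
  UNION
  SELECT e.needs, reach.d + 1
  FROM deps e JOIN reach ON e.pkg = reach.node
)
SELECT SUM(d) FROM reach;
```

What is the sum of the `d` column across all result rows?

11

Base: (init, d=0).
Iteration 1: edges from {init} -> (clean, d=1), (upload, d=1).
Iteration 2: edges from {clean,upload} -> (merge, d=2), (notify, d=2), (sign, d=2). [UNION drops 1 duplicate row(s)]
Iteration 3: edges from {merge,notify,sign} -> (sign, d=3).
Iteration 4: no outgoing edges from {sign}; recursion stops.
SUM(d) = 0 + 1 + 1 + 2 + 2 + 2 + 3 = 11.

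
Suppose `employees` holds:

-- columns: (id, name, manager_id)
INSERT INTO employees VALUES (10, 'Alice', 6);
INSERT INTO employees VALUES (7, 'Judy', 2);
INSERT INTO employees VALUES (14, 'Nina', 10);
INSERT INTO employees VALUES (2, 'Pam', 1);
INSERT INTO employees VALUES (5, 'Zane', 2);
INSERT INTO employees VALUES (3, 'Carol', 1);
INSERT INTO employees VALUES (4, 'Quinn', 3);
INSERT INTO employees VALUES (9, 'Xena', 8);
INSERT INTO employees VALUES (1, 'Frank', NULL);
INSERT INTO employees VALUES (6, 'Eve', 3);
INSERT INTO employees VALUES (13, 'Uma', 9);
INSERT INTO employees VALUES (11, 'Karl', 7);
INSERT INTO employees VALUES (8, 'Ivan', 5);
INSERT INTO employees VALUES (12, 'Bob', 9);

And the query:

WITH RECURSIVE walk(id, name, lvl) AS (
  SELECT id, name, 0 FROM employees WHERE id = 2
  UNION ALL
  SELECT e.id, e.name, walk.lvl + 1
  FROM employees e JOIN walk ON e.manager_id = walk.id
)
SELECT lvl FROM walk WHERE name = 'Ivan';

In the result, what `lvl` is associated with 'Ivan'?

2

Base: id=2 (Pam) at lvl 0.
Iteration 1: rows with manager_id in {2} -> Zane (id 5, lvl 1), Judy (id 7, lvl 1).
Iteration 2: rows with manager_id in {5,7} -> Ivan (id 8, lvl 2), Karl (id 11, lvl 2).
Iteration 3: rows with manager_id in {8,11} -> Xena (id 9, lvl 3).
Iteration 4: rows with manager_id in {9} -> Bob (id 12, lvl 4), Uma (id 13, lvl 4).
Iteration 5: no rows with manager_id in {12,13}; recursion stops.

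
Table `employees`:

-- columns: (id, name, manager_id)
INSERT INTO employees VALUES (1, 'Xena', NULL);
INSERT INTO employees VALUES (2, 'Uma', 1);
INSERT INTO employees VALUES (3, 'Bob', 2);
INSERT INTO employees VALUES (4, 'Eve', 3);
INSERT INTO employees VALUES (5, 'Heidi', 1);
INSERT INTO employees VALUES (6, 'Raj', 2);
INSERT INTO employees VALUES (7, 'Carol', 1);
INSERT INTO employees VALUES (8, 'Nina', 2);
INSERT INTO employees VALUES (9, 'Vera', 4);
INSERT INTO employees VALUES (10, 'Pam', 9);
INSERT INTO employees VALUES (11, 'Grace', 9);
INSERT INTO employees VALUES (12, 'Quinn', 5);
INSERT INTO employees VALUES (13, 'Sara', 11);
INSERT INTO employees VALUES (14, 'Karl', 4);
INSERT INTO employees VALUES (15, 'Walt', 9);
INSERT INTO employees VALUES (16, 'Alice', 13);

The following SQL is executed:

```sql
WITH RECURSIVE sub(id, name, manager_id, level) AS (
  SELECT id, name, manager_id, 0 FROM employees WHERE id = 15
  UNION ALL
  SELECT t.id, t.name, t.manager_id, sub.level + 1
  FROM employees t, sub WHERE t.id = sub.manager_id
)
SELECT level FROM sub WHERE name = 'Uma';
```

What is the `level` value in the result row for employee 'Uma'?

Base: id=15 (Walt), manager_id=9, level 0.
Iteration 1: join on id=9 -> Vera (id 9, manager_id=4, level 1).
Iteration 2: join on id=4 -> Eve (id 4, manager_id=3, level 2).
Iteration 3: join on id=3 -> Bob (id 3, manager_id=2, level 3).
Iteration 4: join on id=2 -> Uma (id 2, manager_id=1, level 4).
Iteration 5: join on id=1 -> Xena (id 1, manager_id=NULL, level 5).
Iteration 6: manager_id is NULL; no match; recursion stops.

4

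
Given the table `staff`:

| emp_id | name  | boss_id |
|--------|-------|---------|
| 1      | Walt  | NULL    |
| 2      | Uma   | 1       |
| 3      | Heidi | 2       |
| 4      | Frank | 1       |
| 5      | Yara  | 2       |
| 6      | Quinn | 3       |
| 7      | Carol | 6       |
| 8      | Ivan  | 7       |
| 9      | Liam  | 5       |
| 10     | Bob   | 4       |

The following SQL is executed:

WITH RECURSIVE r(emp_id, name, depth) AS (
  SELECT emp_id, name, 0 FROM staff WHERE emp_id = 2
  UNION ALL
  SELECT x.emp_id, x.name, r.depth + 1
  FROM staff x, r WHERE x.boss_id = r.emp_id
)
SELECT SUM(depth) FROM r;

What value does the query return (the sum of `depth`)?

Base: emp_id=2 (Uma) at depth 0.
Iteration 1: rows with boss_id in {2} -> Heidi (id 3, depth 1), Yara (id 5, depth 1).
Iteration 2: rows with boss_id in {3,5} -> Quinn (id 6, depth 2), Liam (id 9, depth 2).
Iteration 3: rows with boss_id in {6,9} -> Carol (id 7, depth 3).
Iteration 4: rows with boss_id in {7} -> Ivan (id 8, depth 4).
Iteration 5: no rows with boss_id in {8}; recursion stops.
SUM(depth) = 0 + 1 + 1 + 2 + 2 + 3 + 4 = 13.

13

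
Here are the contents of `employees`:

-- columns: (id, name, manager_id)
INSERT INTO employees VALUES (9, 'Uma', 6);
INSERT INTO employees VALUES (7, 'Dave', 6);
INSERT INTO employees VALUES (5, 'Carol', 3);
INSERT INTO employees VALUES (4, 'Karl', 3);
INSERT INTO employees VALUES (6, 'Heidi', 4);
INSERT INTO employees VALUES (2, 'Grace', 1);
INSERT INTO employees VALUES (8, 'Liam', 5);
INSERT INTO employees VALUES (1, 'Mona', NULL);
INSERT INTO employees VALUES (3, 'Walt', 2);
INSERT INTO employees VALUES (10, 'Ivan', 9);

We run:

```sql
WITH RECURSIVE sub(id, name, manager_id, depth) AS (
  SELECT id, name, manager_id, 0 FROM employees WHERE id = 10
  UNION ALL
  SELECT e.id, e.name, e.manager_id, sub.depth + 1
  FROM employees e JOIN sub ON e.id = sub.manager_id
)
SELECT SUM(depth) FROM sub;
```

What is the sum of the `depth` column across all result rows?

Base: id=10 (Ivan), manager_id=9, depth 0.
Iteration 1: join on id=9 -> Uma (id 9, manager_id=6, depth 1).
Iteration 2: join on id=6 -> Heidi (id 6, manager_id=4, depth 2).
Iteration 3: join on id=4 -> Karl (id 4, manager_id=3, depth 3).
Iteration 4: join on id=3 -> Walt (id 3, manager_id=2, depth 4).
Iteration 5: join on id=2 -> Grace (id 2, manager_id=1, depth 5).
Iteration 6: join on id=1 -> Mona (id 1, manager_id=NULL, depth 6).
Iteration 7: manager_id is NULL; no match; recursion stops.
SUM(depth) = 0 + 1 + 2 + 3 + 4 + 5 + 6 = 21.

21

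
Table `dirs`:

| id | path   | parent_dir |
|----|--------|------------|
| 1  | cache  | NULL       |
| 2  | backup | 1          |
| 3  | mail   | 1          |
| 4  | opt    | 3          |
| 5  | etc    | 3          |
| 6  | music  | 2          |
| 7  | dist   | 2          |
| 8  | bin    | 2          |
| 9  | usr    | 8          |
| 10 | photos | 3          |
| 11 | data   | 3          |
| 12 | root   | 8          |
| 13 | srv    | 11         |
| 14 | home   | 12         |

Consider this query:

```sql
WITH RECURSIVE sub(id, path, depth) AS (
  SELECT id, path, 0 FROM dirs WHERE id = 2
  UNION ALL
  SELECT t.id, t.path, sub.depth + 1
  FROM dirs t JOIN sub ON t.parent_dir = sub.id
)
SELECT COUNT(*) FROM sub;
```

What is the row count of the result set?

Base: id=2 (backup) at depth 0.
Iteration 1: rows with parent_dir in {2} -> music (id 6, depth 1), dist (id 7, depth 1), bin (id 8, depth 1).
Iteration 2: rows with parent_dir in {6,7,8} -> usr (id 9, depth 2), root (id 12, depth 2).
Iteration 3: rows with parent_dir in {9,12} -> home (id 14, depth 3).
Iteration 4: no rows with parent_dir in {14}; recursion stops.
Total rows emitted: 7.

7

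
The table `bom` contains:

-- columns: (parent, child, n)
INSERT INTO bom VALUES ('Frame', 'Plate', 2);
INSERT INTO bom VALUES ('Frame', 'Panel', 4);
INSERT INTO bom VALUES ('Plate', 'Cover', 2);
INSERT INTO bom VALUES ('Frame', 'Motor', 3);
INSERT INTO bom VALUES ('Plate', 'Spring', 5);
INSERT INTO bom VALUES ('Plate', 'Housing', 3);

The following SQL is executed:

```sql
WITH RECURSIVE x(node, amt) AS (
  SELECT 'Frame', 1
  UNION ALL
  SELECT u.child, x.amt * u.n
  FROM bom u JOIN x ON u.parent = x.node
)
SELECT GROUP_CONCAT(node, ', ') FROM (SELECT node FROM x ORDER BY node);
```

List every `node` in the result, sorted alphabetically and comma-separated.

Base: (Frame, amt=1).
Iteration 1: components of {Frame} -> Motor = 1*3 = 3, Panel = 1*4 = 4, Plate = 1*2 = 2.
Iteration 2: components of {Motor,Panel,Plate} -> Cover = 2*2 = 4, Housing = 2*3 = 6, Spring = 2*5 = 10.
Iteration 3: no further components; recursion stops.

Cover, Frame, Housing, Motor, Panel, Plate, Spring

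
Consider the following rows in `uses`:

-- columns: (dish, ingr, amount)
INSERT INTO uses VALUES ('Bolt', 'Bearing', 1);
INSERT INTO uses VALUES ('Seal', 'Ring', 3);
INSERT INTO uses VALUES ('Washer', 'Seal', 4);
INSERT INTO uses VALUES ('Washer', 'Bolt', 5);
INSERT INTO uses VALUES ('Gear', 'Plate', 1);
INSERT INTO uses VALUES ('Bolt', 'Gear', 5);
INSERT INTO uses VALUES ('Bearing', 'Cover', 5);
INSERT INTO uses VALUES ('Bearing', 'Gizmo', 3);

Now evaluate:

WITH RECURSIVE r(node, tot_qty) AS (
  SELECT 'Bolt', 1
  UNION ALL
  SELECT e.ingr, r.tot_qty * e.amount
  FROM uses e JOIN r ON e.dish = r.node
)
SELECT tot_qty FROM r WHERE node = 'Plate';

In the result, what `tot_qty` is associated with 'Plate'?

Base: (Bolt, tot_qty=1).
Iteration 1: components of {Bolt} -> Bearing = 1*1 = 1, Gear = 1*5 = 5.
Iteration 2: components of {Bearing,Gear} -> Cover = 1*5 = 5, Gizmo = 1*3 = 3, Plate = 5*1 = 5.
Iteration 3: no further components; recursion stops.

5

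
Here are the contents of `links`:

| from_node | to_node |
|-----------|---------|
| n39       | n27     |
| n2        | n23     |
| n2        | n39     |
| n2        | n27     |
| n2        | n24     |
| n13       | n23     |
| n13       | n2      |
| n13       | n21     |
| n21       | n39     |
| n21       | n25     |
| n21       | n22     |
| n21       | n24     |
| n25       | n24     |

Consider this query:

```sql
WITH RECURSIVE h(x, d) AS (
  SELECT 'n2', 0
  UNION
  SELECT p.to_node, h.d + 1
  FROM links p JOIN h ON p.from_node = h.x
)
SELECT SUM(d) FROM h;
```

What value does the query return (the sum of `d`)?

6

Base: (n2, d=0).
Iteration 1: edges from {n2} -> (n23, d=1), (n24, d=1), (n27, d=1), (n39, d=1).
Iteration 2: edges from {n23,n24,n27,n39} -> (n27, d=2).
Iteration 3: no outgoing edges from {n27}; recursion stops.
SUM(d) = 0 + 1 + 1 + 1 + 1 + 2 = 6.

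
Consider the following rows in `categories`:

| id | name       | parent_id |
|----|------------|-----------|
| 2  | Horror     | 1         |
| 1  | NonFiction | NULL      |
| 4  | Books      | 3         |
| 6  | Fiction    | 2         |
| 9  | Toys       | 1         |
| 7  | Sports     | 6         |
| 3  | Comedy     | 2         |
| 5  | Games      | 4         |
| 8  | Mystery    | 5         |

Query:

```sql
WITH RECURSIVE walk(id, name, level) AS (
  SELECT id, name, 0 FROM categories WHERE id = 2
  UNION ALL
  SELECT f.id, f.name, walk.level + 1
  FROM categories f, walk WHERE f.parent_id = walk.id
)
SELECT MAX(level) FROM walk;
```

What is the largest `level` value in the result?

Base: id=2 (Horror) at level 0.
Iteration 1: rows with parent_id in {2} -> Comedy (id 3, level 1), Fiction (id 6, level 1).
Iteration 2: rows with parent_id in {3,6} -> Books (id 4, level 2), Sports (id 7, level 2).
Iteration 3: rows with parent_id in {4,7} -> Games (id 5, level 3).
Iteration 4: rows with parent_id in {5} -> Mystery (id 8, level 4).
Iteration 5: no rows with parent_id in {8}; recursion stops.
level values: 0, 1, 1, 2, 2, 3, 4; the maximum is 4.

4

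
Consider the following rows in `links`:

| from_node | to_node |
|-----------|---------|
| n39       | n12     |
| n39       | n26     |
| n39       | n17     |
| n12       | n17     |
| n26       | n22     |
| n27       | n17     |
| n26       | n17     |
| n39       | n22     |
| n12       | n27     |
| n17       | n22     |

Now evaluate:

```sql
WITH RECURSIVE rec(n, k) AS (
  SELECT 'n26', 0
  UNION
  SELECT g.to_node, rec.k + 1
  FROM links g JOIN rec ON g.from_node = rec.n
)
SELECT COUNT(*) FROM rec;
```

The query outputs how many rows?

Base: (n26, k=0).
Iteration 1: edges from {n26} -> (n17, k=1), (n22, k=1).
Iteration 2: edges from {n17,n22} -> (n22, k=2).
Iteration 3: no outgoing edges from {n22}; recursion stops.
Total rows emitted: 4.

4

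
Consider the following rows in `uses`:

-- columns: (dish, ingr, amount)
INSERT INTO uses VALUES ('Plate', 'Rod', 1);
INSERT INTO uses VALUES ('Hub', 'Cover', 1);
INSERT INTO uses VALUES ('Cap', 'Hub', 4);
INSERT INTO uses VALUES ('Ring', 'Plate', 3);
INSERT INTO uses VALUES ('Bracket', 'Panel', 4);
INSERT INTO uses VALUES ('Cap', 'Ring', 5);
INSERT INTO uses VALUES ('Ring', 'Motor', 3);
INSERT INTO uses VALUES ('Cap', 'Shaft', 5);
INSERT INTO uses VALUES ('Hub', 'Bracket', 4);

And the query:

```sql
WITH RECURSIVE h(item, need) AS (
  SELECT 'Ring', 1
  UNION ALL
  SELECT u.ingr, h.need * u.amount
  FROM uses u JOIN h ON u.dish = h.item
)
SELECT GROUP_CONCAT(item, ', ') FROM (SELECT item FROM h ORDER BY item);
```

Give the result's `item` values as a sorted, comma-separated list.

Motor, Plate, Ring, Rod

Base: (Ring, need=1).
Iteration 1: components of {Ring} -> Motor = 1*3 = 3, Plate = 1*3 = 3.
Iteration 2: components of {Motor,Plate} -> Rod = 3*1 = 3.
Iteration 3: no further components; recursion stops.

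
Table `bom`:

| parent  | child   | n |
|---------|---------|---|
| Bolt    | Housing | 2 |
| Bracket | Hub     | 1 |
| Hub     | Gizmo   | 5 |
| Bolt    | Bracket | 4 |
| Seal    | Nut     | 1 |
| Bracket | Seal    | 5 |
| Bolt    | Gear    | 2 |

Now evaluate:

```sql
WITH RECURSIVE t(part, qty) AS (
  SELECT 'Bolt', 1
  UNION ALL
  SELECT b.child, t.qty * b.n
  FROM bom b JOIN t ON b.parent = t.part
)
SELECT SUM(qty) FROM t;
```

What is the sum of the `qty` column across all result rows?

73

Base: (Bolt, qty=1).
Iteration 1: components of {Bolt} -> Bracket = 1*4 = 4, Gear = 1*2 = 2, Housing = 1*2 = 2.
Iteration 2: components of {Bracket,Gear,Housing} -> Hub = 4*1 = 4, Seal = 4*5 = 20.
Iteration 3: components of {Hub,Seal} -> Gizmo = 4*5 = 20, Nut = 20*1 = 20.
Iteration 4: no further components; recursion stops.
SUM(qty) = 1 + 4 + 2 + 2 + 4 + 20 + 20 + 20 = 73.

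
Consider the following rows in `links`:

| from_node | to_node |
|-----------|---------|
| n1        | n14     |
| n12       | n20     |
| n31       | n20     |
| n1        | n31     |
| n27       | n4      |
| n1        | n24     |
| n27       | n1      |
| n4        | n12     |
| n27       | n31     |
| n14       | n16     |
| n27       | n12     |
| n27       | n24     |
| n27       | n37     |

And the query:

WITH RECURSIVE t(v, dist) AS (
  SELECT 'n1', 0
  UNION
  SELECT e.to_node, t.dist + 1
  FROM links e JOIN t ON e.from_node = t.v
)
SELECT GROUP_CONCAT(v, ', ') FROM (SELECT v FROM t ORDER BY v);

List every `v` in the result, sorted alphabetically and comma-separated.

n1, n14, n16, n20, n24, n31

Base: (n1, dist=0).
Iteration 1: edges from {n1} -> (n14, dist=1), (n24, dist=1), (n31, dist=1).
Iteration 2: edges from {n14,n24,n31} -> (n16, dist=2), (n20, dist=2).
Iteration 3: no outgoing edges from {n16,n20}; recursion stops.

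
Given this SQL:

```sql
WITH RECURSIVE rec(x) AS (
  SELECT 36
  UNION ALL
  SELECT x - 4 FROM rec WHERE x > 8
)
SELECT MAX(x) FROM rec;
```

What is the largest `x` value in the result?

Base: x=36.
Iteration 1: 36 > 8 holds -> x = 36 - 4 = 32.
Iteration 2: 32 > 8 holds -> x = 32 - 4 = 28.
Iteration 3: 28 > 8 holds -> x = 28 - 4 = 24.
Iteration 4: 24 > 8 holds -> x = 24 - 4 = 20.
Iteration 5: 20 > 8 holds -> x = 20 - 4 = 16.
Iteration 6: 16 > 8 holds -> x = 16 - 4 = 12.
Iteration 7: 12 > 8 holds -> x = 12 - 4 = 8.
Iteration 8: 8 > 8 fails; recursion stops.
x values: 36, 32, 28, 24, 20, 16, 12, 8; the maximum is 36.

36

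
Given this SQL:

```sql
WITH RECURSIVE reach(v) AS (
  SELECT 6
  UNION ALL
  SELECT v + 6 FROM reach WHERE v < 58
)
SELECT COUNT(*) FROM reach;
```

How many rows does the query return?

Base: v=6.
Iteration 1: 6 < 58 holds -> v = 6 + 6 = 12.
Iteration 2: 12 < 58 holds -> v = 12 + 6 = 18.
Iteration 3: 18 < 58 holds -> v = 18 + 6 = 24.
Iteration 4: 24 < 58 holds -> v = 24 + 6 = 30.
Iteration 5: 30 < 58 holds -> v = 30 + 6 = 36.
Iteration 6: 36 < 58 holds -> v = 36 + 6 = 42.
Iteration 7: 42 < 58 holds -> v = 42 + 6 = 48.
Iteration 8: 48 < 58 holds -> v = 48 + 6 = 54.
Iteration 9: 54 < 58 holds -> v = 54 + 6 = 60.
Iteration 10: 60 < 58 fails; recursion stops.
Total rows emitted: 10.

10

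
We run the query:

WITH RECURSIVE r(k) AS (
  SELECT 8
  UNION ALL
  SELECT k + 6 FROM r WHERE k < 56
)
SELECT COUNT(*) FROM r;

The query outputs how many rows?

Base: k=8.
Iteration 1: 8 < 56 holds -> k = 8 + 6 = 14.
Iteration 2: 14 < 56 holds -> k = 14 + 6 = 20.
Iteration 3: 20 < 56 holds -> k = 20 + 6 = 26.
Iteration 4: 26 < 56 holds -> k = 26 + 6 = 32.
Iteration 5: 32 < 56 holds -> k = 32 + 6 = 38.
Iteration 6: 38 < 56 holds -> k = 38 + 6 = 44.
Iteration 7: 44 < 56 holds -> k = 44 + 6 = 50.
Iteration 8: 50 < 56 holds -> k = 50 + 6 = 56.
Iteration 9: 56 < 56 fails; recursion stops.
Total rows emitted: 9.

9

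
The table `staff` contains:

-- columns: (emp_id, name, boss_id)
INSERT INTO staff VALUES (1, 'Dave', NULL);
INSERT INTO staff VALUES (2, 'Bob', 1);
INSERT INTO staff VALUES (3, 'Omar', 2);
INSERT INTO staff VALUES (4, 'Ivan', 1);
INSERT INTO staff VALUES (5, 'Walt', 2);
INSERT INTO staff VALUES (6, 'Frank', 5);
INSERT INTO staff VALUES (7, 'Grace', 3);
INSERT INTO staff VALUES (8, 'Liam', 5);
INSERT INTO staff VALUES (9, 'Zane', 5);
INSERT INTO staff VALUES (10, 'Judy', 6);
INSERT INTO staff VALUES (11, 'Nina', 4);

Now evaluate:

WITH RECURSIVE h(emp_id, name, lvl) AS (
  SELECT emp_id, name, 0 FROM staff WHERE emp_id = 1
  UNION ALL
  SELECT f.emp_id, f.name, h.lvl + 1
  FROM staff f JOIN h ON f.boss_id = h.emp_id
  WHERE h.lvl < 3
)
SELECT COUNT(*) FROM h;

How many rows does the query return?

Base: emp_id=1 (Dave) at lvl 0.
Iteration 1: rows with boss_id in {1} -> Bob (id 2, lvl 1), Ivan (id 4, lvl 1).
Iteration 2: rows with boss_id in {2,4} -> Omar (id 3, lvl 2), Walt (id 5, lvl 2), Nina (id 11, lvl 2).
Iteration 3: rows with boss_id in {3,5,11} -> Frank (id 6, lvl 3), Grace (id 7, lvl 3), Liam (id 8, lvl 3), Zane (id 9, lvl 3).
Iteration 4: lvl < 3 fails for all current rows; recursion stops.
Total rows emitted: 10.

10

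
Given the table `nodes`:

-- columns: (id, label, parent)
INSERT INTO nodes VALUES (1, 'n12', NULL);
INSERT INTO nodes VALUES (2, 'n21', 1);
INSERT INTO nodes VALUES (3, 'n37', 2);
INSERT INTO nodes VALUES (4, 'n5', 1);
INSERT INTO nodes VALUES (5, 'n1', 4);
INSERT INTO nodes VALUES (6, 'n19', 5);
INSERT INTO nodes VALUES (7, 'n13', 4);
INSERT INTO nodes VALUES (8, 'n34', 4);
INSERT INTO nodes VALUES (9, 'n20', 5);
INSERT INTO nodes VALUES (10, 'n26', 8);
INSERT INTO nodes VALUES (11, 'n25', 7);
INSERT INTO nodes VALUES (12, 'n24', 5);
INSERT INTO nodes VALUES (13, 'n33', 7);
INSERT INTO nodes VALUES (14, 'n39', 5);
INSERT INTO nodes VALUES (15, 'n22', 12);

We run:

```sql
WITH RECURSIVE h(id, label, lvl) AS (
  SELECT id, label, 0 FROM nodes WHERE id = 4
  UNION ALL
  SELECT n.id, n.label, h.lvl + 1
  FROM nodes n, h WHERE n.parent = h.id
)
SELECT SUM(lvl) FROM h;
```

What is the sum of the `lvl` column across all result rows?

Base: id=4 (n5) at lvl 0.
Iteration 1: rows with parent in {4} -> n1 (id 5, lvl 1), n13 (id 7, lvl 1), n34 (id 8, lvl 1).
Iteration 2: rows with parent in {5,7,8} -> n19 (id 6, lvl 2), n20 (id 9, lvl 2), n26 (id 10, lvl 2), n25 (id 11, lvl 2), n24 (id 12, lvl 2), n33 (id 13, lvl 2), n39 (id 14, lvl 2).
Iteration 3: rows with parent in {6,9,10,11,12,13,14} -> n22 (id 15, lvl 3).
Iteration 4: no rows with parent in {15}; recursion stops.
SUM(lvl) = 0 + 1 + 1 + 1 + 2 + 2 + 2 + 2 + 2 + 2 + 2 + 3 = 20.

20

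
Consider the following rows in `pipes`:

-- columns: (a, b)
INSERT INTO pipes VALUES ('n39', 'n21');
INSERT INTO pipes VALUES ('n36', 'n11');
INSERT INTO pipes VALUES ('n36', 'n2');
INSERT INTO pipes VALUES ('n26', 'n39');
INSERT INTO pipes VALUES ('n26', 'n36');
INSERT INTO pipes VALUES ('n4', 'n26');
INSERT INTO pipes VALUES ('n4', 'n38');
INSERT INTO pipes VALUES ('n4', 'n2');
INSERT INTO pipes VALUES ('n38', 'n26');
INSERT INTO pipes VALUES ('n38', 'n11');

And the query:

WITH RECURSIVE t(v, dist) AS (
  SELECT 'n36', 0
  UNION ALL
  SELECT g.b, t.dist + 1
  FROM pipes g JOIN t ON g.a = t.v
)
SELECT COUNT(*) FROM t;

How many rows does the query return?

Base: (n36, dist=0).
Iteration 1: edges from {n36} -> (n11, dist=1), (n2, dist=1).
Iteration 2: no outgoing edges from {n11,n2}; recursion stops.
Total rows emitted: 3.

3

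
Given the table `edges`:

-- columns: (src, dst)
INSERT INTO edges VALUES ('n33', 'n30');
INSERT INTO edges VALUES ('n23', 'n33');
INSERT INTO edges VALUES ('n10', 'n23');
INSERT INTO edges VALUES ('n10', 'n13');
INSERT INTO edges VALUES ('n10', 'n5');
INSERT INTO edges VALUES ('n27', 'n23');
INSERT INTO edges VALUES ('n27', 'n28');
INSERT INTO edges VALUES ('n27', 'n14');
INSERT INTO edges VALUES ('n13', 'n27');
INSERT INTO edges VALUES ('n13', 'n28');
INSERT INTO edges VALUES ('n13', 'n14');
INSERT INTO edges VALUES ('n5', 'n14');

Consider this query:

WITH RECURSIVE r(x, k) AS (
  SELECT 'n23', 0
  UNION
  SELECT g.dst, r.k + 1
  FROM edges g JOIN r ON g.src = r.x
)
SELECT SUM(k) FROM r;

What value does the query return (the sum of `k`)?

3

Base: (n23, k=0).
Iteration 1: edges from {n23} -> (n33, k=1).
Iteration 2: edges from {n33} -> (n30, k=2).
Iteration 3: no outgoing edges from {n30}; recursion stops.
SUM(k) = 0 + 1 + 2 = 3.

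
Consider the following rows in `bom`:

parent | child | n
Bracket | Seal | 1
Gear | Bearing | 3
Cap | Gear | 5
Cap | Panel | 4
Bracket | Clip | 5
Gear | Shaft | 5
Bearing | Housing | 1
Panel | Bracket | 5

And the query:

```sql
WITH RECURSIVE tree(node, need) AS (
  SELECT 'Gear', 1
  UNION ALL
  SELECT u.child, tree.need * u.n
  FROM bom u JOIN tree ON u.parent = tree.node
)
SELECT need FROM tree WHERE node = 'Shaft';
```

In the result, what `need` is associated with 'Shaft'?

Base: (Gear, need=1).
Iteration 1: components of {Gear} -> Bearing = 1*3 = 3, Shaft = 1*5 = 5.
Iteration 2: components of {Bearing,Shaft} -> Housing = 3*1 = 3.
Iteration 3: no further components; recursion stops.

5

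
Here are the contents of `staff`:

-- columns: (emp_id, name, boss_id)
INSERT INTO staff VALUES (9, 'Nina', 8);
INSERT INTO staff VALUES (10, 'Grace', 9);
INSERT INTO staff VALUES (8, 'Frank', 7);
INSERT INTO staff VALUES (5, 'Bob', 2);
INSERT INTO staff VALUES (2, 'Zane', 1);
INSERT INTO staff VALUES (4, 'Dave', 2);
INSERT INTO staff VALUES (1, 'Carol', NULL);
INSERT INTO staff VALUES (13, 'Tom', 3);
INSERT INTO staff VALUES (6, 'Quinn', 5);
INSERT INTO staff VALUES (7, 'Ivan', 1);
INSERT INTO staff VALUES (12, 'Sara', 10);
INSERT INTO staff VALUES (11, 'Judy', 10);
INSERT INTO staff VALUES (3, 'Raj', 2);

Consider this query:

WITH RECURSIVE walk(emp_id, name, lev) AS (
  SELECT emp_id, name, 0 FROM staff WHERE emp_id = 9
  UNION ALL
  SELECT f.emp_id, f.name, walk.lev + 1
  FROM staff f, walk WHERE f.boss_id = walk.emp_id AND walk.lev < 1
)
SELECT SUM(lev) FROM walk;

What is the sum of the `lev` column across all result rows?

1

Base: emp_id=9 (Nina) at lev 0.
Iteration 1: rows with boss_id in {9} -> Grace (id 10, lev 1).
Iteration 2: lev < 1 fails for all current rows; recursion stops.
SUM(lev) = 0 + 1 = 1.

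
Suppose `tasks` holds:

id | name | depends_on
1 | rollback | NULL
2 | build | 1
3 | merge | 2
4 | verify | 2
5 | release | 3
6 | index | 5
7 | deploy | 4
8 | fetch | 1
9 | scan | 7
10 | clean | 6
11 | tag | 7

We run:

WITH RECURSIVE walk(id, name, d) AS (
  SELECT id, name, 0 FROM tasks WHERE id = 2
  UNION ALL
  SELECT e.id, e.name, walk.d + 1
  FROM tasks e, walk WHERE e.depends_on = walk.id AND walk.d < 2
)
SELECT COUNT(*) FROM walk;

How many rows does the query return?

Base: id=2 (build) at d 0.
Iteration 1: rows with depends_on in {2} -> merge (id 3, d 1), verify (id 4, d 1).
Iteration 2: rows with depends_on in {3,4} -> release (id 5, d 2), deploy (id 7, d 2).
Iteration 3: d < 2 fails for all current rows; recursion stops.
Total rows emitted: 5.

5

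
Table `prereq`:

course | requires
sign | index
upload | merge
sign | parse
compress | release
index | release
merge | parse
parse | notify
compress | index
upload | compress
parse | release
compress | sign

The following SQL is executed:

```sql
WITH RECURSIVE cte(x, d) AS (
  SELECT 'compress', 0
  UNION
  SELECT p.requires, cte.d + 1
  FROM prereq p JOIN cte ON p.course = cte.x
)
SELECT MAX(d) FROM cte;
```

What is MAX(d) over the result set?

Base: (compress, d=0).
Iteration 1: edges from {compress} -> (index, d=1), (release, d=1), (sign, d=1).
Iteration 2: edges from {index,release,sign} -> (index, d=2), (parse, d=2), (release, d=2).
Iteration 3: edges from {index,parse,release} -> (notify, d=3), (release, d=3). [UNION drops 1 duplicate row(s)]
Iteration 4: no outgoing edges from {notify,release}; recursion stops.
d values: 0, 1, 1, 1, 2, 2, 2, 3, 3; the maximum is 3.

3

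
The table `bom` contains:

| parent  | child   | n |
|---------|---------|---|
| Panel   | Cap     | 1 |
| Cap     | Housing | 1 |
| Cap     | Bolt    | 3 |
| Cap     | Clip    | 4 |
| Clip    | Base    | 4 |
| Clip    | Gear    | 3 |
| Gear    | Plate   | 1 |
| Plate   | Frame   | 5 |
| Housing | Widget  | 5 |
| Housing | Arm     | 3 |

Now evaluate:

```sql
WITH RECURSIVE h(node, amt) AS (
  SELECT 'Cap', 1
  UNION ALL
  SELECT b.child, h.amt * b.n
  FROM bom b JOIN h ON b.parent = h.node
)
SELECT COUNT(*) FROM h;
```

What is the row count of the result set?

10

Base: (Cap, amt=1).
Iteration 1: components of {Cap} -> Bolt = 1*3 = 3, Clip = 1*4 = 4, Housing = 1*1 = 1.
Iteration 2: components of {Bolt,Clip,Housing} -> Arm = 1*3 = 3, Base = 4*4 = 16, Gear = 4*3 = 12, Widget = 1*5 = 5.
Iteration 3: components of {Arm,Base,Gear,Widget} -> Plate = 12*1 = 12.
Iteration 4: components of {Plate} -> Frame = 12*5 = 60.
Iteration 5: no further components; recursion stops.
Total rows emitted: 10.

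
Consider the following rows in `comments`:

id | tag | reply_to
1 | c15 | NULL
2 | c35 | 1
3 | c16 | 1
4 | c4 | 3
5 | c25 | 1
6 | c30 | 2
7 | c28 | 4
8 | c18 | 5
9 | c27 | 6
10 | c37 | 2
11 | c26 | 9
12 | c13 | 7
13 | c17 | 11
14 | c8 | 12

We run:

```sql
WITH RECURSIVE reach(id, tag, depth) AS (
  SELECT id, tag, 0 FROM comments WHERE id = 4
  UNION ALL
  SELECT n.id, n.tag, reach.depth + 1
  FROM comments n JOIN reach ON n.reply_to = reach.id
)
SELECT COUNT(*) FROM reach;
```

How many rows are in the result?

Base: id=4 (c4) at depth 0.
Iteration 1: rows with reply_to in {4} -> c28 (id 7, depth 1).
Iteration 2: rows with reply_to in {7} -> c13 (id 12, depth 2).
Iteration 3: rows with reply_to in {12} -> c8 (id 14, depth 3).
Iteration 4: no rows with reply_to in {14}; recursion stops.
Total rows emitted: 4.

4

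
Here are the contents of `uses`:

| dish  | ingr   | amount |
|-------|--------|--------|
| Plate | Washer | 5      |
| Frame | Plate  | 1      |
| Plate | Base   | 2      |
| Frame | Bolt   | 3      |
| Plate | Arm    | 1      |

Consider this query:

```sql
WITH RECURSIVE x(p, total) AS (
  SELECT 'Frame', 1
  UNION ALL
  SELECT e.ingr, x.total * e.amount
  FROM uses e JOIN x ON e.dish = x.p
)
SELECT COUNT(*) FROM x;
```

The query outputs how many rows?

Base: (Frame, total=1).
Iteration 1: components of {Frame} -> Bolt = 1*3 = 3, Plate = 1*1 = 1.
Iteration 2: components of {Bolt,Plate} -> Arm = 1*1 = 1, Base = 1*2 = 2, Washer = 1*5 = 5.
Iteration 3: no further components; recursion stops.
Total rows emitted: 6.

6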